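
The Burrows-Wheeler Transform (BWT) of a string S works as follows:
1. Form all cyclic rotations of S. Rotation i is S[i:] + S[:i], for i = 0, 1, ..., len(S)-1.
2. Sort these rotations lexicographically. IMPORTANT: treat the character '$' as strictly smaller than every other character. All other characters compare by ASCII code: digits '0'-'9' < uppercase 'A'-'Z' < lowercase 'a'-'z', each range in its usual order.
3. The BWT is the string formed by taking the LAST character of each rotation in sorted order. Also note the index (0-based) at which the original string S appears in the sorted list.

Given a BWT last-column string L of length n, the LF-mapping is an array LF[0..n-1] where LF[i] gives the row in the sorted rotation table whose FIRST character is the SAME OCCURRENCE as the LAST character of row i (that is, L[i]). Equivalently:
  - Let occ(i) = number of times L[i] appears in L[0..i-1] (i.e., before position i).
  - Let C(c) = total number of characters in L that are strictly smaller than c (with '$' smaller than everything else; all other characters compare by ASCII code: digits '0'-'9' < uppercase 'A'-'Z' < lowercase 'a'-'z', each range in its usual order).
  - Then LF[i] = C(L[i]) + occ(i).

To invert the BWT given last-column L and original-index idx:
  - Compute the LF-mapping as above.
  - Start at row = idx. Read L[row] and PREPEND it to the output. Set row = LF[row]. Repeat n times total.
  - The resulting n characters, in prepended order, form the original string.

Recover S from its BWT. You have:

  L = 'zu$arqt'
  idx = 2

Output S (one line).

LF mapping: 6 5 0 1 3 2 4
Walk LF starting at row 2, prepending L[row]:
  step 1: row=2, L[2]='$', prepend. Next row=LF[2]=0
  step 2: row=0, L[0]='z', prepend. Next row=LF[0]=6
  step 3: row=6, L[6]='t', prepend. Next row=LF[6]=4
  step 4: row=4, L[4]='r', prepend. Next row=LF[4]=3
  step 5: row=3, L[3]='a', prepend. Next row=LF[3]=1
  step 6: row=1, L[1]='u', prepend. Next row=LF[1]=5
  step 7: row=5, L[5]='q', prepend. Next row=LF[5]=2
Reversed output: quartz$

Answer: quartz$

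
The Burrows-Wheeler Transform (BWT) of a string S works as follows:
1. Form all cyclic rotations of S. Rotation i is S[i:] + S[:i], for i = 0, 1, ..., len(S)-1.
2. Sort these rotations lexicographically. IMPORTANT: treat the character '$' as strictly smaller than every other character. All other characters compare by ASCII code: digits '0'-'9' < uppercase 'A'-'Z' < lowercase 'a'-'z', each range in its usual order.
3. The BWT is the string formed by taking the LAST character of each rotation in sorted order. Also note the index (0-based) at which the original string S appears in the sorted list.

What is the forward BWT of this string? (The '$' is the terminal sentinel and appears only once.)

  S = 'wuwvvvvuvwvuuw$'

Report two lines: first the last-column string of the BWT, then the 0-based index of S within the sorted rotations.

Answer: wvvuwwvvvwuu$vu
12

Derivation:
All 15 rotations (rotation i = S[i:]+S[:i]):
  rot[0] = wuwvvvvuvwvuuw$
  rot[1] = uwvvvvuvwvuuw$w
  rot[2] = wvvvvuvwvuuw$wu
  rot[3] = vvvvuvwvuuw$wuw
  rot[4] = vvvuvwvuuw$wuwv
  rot[5] = vvuvwvuuw$wuwvv
  rot[6] = vuvwvuuw$wuwvvv
  rot[7] = uvwvuuw$wuwvvvv
  rot[8] = vwvuuw$wuwvvvvu
  rot[9] = wvuuw$wuwvvvvuv
  rot[10] = vuuw$wuwvvvvuvw
  rot[11] = uuw$wuwvvvvuvwv
  rot[12] = uw$wuwvvvvuvwvu
  rot[13] = w$wuwvvvvuvwvuu
  rot[14] = $wuwvvvvuvwvuuw
Sorted (with $ < everything):
  sorted[0] = $wuwvvvvuvwvuuw  (last char: 'w')
  sorted[1] = uuw$wuwvvvvuvwv  (last char: 'v')
  sorted[2] = uvwvuuw$wuwvvvv  (last char: 'v')
  sorted[3] = uw$wuwvvvvuvwvu  (last char: 'u')
  sorted[4] = uwvvvvuvwvuuw$w  (last char: 'w')
  sorted[5] = vuuw$wuwvvvvuvw  (last char: 'w')
  sorted[6] = vuvwvuuw$wuwvvv  (last char: 'v')
  sorted[7] = vvuvwvuuw$wuwvv  (last char: 'v')
  sorted[8] = vvvuvwvuuw$wuwv  (last char: 'v')
  sorted[9] = vvvvuvwvuuw$wuw  (last char: 'w')
  sorted[10] = vwvuuw$wuwvvvvu  (last char: 'u')
  sorted[11] = w$wuwvvvvuvwvuu  (last char: 'u')
  sorted[12] = wuwvvvvuvwvuuw$  (last char: '$')
  sorted[13] = wvuuw$wuwvvvvuv  (last char: 'v')
  sorted[14] = wvvvvuvwvuuw$wu  (last char: 'u')
Last column: wvvuwwvvvwuu$vu
Original string S is at sorted index 12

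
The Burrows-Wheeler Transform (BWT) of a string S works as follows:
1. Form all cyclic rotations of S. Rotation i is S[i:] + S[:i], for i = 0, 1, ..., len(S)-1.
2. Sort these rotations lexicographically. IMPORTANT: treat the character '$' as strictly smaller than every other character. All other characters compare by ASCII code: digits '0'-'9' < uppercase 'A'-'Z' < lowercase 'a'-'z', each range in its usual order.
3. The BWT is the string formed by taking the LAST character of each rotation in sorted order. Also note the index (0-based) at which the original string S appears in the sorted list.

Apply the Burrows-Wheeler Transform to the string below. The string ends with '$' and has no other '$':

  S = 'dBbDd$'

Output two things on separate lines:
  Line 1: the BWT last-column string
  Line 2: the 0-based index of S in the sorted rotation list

Answer: ddbBD$
5

Derivation:
All 6 rotations (rotation i = S[i:]+S[:i]):
  rot[0] = dBbDd$
  rot[1] = BbDd$d
  rot[2] = bDd$dB
  rot[3] = Dd$dBb
  rot[4] = d$dBbD
  rot[5] = $dBbDd
Sorted (with $ < everything):
  sorted[0] = $dBbDd  (last char: 'd')
  sorted[1] = BbDd$d  (last char: 'd')
  sorted[2] = Dd$dBb  (last char: 'b')
  sorted[3] = bDd$dB  (last char: 'B')
  sorted[4] = d$dBbD  (last char: 'D')
  sorted[5] = dBbDd$  (last char: '$')
Last column: ddbBD$
Original string S is at sorted index 5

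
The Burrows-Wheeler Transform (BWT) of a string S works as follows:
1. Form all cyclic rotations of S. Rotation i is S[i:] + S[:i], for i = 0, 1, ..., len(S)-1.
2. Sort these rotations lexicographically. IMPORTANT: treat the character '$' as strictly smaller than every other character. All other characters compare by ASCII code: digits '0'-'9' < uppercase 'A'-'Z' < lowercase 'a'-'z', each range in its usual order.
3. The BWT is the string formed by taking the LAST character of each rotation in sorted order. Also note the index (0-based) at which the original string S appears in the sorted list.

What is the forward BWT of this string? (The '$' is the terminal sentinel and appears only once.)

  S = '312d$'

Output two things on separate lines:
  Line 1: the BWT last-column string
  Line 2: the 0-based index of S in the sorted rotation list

All 5 rotations (rotation i = S[i:]+S[:i]):
  rot[0] = 312d$
  rot[1] = 12d$3
  rot[2] = 2d$31
  rot[3] = d$312
  rot[4] = $312d
Sorted (with $ < everything):
  sorted[0] = $312d  (last char: 'd')
  sorted[1] = 12d$3  (last char: '3')
  sorted[2] = 2d$31  (last char: '1')
  sorted[3] = 312d$  (last char: '$')
  sorted[4] = d$312  (last char: '2')
Last column: d31$2
Original string S is at sorted index 3

Answer: d31$2
3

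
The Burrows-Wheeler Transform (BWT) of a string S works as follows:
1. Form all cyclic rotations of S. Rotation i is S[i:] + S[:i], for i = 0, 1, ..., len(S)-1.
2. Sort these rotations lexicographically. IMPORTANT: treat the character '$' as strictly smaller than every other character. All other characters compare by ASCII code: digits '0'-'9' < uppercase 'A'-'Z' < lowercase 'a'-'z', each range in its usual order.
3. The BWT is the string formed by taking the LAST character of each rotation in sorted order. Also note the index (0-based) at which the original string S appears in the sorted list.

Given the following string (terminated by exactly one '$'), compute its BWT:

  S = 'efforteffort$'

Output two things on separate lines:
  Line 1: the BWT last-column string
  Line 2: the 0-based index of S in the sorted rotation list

All 13 rotations (rotation i = S[i:]+S[:i]):
  rot[0] = efforteffort$
  rot[1] = fforteffort$e
  rot[2] = forteffort$ef
  rot[3] = orteffort$eff
  rot[4] = rteffort$effo
  rot[5] = teffort$effor
  rot[6] = effort$effort
  rot[7] = ffort$efforte
  rot[8] = fort$effortef
  rot[9] = ort$efforteff
  rot[10] = rt$efforteffo
  rot[11] = t$efforteffor
  rot[12] = $efforteffort
Sorted (with $ < everything):
  sorted[0] = $efforteffort  (last char: 't')
  sorted[1] = effort$effort  (last char: 't')
  sorted[2] = efforteffort$  (last char: '$')
  sorted[3] = ffort$efforte  (last char: 'e')
  sorted[4] = fforteffort$e  (last char: 'e')
  sorted[5] = fort$effortef  (last char: 'f')
  sorted[6] = forteffort$ef  (last char: 'f')
  sorted[7] = ort$efforteff  (last char: 'f')
  sorted[8] = orteffort$eff  (last char: 'f')
  sorted[9] = rt$efforteffo  (last char: 'o')
  sorted[10] = rteffort$effo  (last char: 'o')
  sorted[11] = t$efforteffor  (last char: 'r')
  sorted[12] = teffort$effor  (last char: 'r')
Last column: tt$eeffffoorr
Original string S is at sorted index 2

Answer: tt$eeffffoorr
2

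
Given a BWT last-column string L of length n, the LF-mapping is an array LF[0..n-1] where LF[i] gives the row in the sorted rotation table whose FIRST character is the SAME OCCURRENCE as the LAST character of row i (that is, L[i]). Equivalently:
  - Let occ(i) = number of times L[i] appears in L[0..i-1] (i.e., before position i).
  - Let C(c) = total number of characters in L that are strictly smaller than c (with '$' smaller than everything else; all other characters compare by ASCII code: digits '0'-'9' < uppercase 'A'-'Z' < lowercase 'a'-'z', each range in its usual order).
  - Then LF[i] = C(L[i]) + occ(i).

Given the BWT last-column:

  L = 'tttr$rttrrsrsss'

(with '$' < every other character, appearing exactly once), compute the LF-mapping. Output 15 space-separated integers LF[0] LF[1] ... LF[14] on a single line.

Char counts: '$':1, 'r':5, 's':4, 't':5
C (first-col start): C('$')=0, C('r')=1, C('s')=6, C('t')=10
L[0]='t': occ=0, LF[0]=C('t')+0=10+0=10
L[1]='t': occ=1, LF[1]=C('t')+1=10+1=11
L[2]='t': occ=2, LF[2]=C('t')+2=10+2=12
L[3]='r': occ=0, LF[3]=C('r')+0=1+0=1
L[4]='$': occ=0, LF[4]=C('$')+0=0+0=0
L[5]='r': occ=1, LF[5]=C('r')+1=1+1=2
L[6]='t': occ=3, LF[6]=C('t')+3=10+3=13
L[7]='t': occ=4, LF[7]=C('t')+4=10+4=14
L[8]='r': occ=2, LF[8]=C('r')+2=1+2=3
L[9]='r': occ=3, LF[9]=C('r')+3=1+3=4
L[10]='s': occ=0, LF[10]=C('s')+0=6+0=6
L[11]='r': occ=4, LF[11]=C('r')+4=1+4=5
L[12]='s': occ=1, LF[12]=C('s')+1=6+1=7
L[13]='s': occ=2, LF[13]=C('s')+2=6+2=8
L[14]='s': occ=3, LF[14]=C('s')+3=6+3=9

Answer: 10 11 12 1 0 2 13 14 3 4 6 5 7 8 9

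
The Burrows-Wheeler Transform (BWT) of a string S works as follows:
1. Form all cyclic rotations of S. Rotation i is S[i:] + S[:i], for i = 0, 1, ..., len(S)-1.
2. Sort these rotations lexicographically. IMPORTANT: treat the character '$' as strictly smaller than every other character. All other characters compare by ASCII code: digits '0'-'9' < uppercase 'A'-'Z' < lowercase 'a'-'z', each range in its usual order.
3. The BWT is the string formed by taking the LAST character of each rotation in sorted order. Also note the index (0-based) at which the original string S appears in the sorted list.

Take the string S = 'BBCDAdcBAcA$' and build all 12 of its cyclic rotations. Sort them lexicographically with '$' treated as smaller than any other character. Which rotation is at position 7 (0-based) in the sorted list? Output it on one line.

Answer: CDAdcBAcA$BB

Derivation:
All 12 rotations (rotation i = S[i:]+S[:i]):
  rot[0] = BBCDAdcBAcA$
  rot[1] = BCDAdcBAcA$B
  rot[2] = CDAdcBAcA$BB
  rot[3] = DAdcBAcA$BBC
  rot[4] = AdcBAcA$BBCD
  rot[5] = dcBAcA$BBCDA
  rot[6] = cBAcA$BBCDAd
  rot[7] = BAcA$BBCDAdc
  rot[8] = AcA$BBCDAdcB
  rot[9] = cA$BBCDAdcBA
  rot[10] = A$BBCDAdcBAc
  rot[11] = $BBCDAdcBAcA
Sorted (with $ < everything):
  sorted[0] = $BBCDAdcBAcA
  sorted[1] = A$BBCDAdcBAc
  sorted[2] = AcA$BBCDAdcB
  sorted[3] = AdcBAcA$BBCD
  sorted[4] = BAcA$BBCDAdc
  sorted[5] = BBCDAdcBAcA$
  sorted[6] = BCDAdcBAcA$B
  sorted[7] = CDAdcBAcA$BB
  sorted[8] = DAdcBAcA$BBC
  sorted[9] = cA$BBCDAdcBA
  sorted[10] = cBAcA$BBCDAd
  sorted[11] = dcBAcA$BBCDA
sorted[7] = CDAdcBAcA$BB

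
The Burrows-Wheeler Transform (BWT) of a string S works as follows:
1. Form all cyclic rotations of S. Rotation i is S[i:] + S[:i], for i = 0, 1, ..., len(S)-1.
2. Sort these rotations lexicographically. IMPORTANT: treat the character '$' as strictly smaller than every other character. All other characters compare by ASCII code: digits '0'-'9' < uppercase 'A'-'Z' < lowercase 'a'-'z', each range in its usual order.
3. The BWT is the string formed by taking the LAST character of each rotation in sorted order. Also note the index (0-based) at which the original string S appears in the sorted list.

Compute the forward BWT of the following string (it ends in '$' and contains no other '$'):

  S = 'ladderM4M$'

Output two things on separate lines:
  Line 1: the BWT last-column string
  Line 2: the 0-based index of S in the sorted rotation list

All 10 rotations (rotation i = S[i:]+S[:i]):
  rot[0] = ladderM4M$
  rot[1] = adderM4M$l
  rot[2] = dderM4M$la
  rot[3] = derM4M$lad
  rot[4] = erM4M$ladd
  rot[5] = rM4M$ladde
  rot[6] = M4M$ladder
  rot[7] = 4M$ladderM
  rot[8] = M$ladderM4
  rot[9] = $ladderM4M
Sorted (with $ < everything):
  sorted[0] = $ladderM4M  (last char: 'M')
  sorted[1] = 4M$ladderM  (last char: 'M')
  sorted[2] = M$ladderM4  (last char: '4')
  sorted[3] = M4M$ladder  (last char: 'r')
  sorted[4] = adderM4M$l  (last char: 'l')
  sorted[5] = dderM4M$la  (last char: 'a')
  sorted[6] = derM4M$lad  (last char: 'd')
  sorted[7] = erM4M$ladd  (last char: 'd')
  sorted[8] = ladderM4M$  (last char: '$')
  sorted[9] = rM4M$ladde  (last char: 'e')
Last column: MM4rladd$e
Original string S is at sorted index 8

Answer: MM4rladd$e
8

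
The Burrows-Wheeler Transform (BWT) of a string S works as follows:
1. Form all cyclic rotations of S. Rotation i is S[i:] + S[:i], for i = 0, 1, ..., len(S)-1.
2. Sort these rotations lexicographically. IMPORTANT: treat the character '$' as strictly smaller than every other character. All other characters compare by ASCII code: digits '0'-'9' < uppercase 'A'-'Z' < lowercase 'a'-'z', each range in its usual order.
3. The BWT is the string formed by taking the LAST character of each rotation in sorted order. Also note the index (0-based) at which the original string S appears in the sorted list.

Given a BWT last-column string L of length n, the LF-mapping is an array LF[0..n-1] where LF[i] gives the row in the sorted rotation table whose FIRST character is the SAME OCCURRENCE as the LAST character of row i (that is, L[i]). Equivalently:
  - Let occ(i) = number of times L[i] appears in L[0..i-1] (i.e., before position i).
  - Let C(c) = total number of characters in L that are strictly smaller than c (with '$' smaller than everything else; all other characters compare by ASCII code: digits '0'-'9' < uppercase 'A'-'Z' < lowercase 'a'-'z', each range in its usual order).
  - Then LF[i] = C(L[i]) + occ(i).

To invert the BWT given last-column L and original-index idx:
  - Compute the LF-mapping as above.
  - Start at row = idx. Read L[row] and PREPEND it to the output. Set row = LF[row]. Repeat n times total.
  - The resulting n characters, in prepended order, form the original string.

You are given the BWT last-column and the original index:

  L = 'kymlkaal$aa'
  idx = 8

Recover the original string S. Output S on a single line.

LF mapping: 5 10 9 7 6 1 2 8 0 3 4
Walk LF starting at row 8, prepending L[row]:
  step 1: row=8, L[8]='$', prepend. Next row=LF[8]=0
  step 2: row=0, L[0]='k', prepend. Next row=LF[0]=5
  step 3: row=5, L[5]='a', prepend. Next row=LF[5]=1
  step 4: row=1, L[1]='y', prepend. Next row=LF[1]=10
  step 5: row=10, L[10]='a', prepend. Next row=LF[10]=4
  step 6: row=4, L[4]='k', prepend. Next row=LF[4]=6
  step 7: row=6, L[6]='a', prepend. Next row=LF[6]=2
  step 8: row=2, L[2]='m', prepend. Next row=LF[2]=9
  step 9: row=9, L[9]='a', prepend. Next row=LF[9]=3
  step 10: row=3, L[3]='l', prepend. Next row=LF[3]=7
  step 11: row=7, L[7]='l', prepend. Next row=LF[7]=8
Reversed output: llamakayak$

Answer: llamakayak$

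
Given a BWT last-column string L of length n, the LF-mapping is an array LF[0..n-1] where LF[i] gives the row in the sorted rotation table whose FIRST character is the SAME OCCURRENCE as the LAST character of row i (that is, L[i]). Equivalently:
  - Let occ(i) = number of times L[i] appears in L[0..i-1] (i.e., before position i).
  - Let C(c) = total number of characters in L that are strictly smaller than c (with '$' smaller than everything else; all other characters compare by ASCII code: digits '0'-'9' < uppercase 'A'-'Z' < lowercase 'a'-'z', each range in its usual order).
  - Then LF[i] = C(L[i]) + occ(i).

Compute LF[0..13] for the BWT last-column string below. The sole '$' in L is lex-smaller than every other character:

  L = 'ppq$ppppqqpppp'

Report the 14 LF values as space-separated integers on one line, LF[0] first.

Char counts: '$':1, 'p':10, 'q':3
C (first-col start): C('$')=0, C('p')=1, C('q')=11
L[0]='p': occ=0, LF[0]=C('p')+0=1+0=1
L[1]='p': occ=1, LF[1]=C('p')+1=1+1=2
L[2]='q': occ=0, LF[2]=C('q')+0=11+0=11
L[3]='$': occ=0, LF[3]=C('$')+0=0+0=0
L[4]='p': occ=2, LF[4]=C('p')+2=1+2=3
L[5]='p': occ=3, LF[5]=C('p')+3=1+3=4
L[6]='p': occ=4, LF[6]=C('p')+4=1+4=5
L[7]='p': occ=5, LF[7]=C('p')+5=1+5=6
L[8]='q': occ=1, LF[8]=C('q')+1=11+1=12
L[9]='q': occ=2, LF[9]=C('q')+2=11+2=13
L[10]='p': occ=6, LF[10]=C('p')+6=1+6=7
L[11]='p': occ=7, LF[11]=C('p')+7=1+7=8
L[12]='p': occ=8, LF[12]=C('p')+8=1+8=9
L[13]='p': occ=9, LF[13]=C('p')+9=1+9=10

Answer: 1 2 11 0 3 4 5 6 12 13 7 8 9 10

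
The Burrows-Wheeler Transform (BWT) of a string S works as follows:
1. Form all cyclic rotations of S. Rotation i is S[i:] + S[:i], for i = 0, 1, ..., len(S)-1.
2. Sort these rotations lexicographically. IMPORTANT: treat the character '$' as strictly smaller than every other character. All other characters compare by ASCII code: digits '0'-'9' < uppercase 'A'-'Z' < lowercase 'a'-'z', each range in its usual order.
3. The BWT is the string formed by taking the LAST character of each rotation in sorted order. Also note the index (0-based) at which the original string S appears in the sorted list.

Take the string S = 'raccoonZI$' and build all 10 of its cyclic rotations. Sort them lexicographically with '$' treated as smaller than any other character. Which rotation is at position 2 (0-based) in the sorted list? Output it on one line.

Answer: ZI$raccoon

Derivation:
All 10 rotations (rotation i = S[i:]+S[:i]):
  rot[0] = raccoonZI$
  rot[1] = accoonZI$r
  rot[2] = ccoonZI$ra
  rot[3] = coonZI$rac
  rot[4] = oonZI$racc
  rot[5] = onZI$racco
  rot[6] = nZI$raccoo
  rot[7] = ZI$raccoon
  rot[8] = I$raccoonZ
  rot[9] = $raccoonZI
Sorted (with $ < everything):
  sorted[0] = $raccoonZI
  sorted[1] = I$raccoonZ
  sorted[2] = ZI$raccoon
  sorted[3] = accoonZI$r
  sorted[4] = ccoonZI$ra
  sorted[5] = coonZI$rac
  sorted[6] = nZI$raccoo
  sorted[7] = onZI$racco
  sorted[8] = oonZI$racc
  sorted[9] = raccoonZI$
sorted[2] = ZI$raccoon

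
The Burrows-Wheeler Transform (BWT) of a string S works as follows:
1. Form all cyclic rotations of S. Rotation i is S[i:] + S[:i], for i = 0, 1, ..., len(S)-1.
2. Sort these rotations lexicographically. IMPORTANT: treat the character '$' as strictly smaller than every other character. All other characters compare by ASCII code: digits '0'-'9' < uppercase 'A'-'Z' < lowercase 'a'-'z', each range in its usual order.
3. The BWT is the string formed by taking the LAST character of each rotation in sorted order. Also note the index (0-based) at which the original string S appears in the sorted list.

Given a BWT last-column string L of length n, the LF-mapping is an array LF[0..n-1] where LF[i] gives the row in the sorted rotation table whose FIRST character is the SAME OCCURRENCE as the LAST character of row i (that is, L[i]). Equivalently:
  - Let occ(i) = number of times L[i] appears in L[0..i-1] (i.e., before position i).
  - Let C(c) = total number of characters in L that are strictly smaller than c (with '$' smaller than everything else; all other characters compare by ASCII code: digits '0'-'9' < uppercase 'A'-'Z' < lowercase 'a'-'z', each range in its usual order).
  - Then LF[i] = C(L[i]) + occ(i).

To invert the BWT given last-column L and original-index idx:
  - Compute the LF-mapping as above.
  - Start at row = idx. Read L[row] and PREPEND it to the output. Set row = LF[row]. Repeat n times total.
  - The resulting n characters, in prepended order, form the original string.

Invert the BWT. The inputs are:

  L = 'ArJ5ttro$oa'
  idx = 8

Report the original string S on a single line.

Answer: rotator5JA$

Derivation:
LF mapping: 2 7 3 1 9 10 8 5 0 6 4
Walk LF starting at row 8, prepending L[row]:
  step 1: row=8, L[8]='$', prepend. Next row=LF[8]=0
  step 2: row=0, L[0]='A', prepend. Next row=LF[0]=2
  step 3: row=2, L[2]='J', prepend. Next row=LF[2]=3
  step 4: row=3, L[3]='5', prepend. Next row=LF[3]=1
  step 5: row=1, L[1]='r', prepend. Next row=LF[1]=7
  step 6: row=7, L[7]='o', prepend. Next row=LF[7]=5
  step 7: row=5, L[5]='t', prepend. Next row=LF[5]=10
  step 8: row=10, L[10]='a', prepend. Next row=LF[10]=4
  step 9: row=4, L[4]='t', prepend. Next row=LF[4]=9
  step 10: row=9, L[9]='o', prepend. Next row=LF[9]=6
  step 11: row=6, L[6]='r', prepend. Next row=LF[6]=8
Reversed output: rotator5JA$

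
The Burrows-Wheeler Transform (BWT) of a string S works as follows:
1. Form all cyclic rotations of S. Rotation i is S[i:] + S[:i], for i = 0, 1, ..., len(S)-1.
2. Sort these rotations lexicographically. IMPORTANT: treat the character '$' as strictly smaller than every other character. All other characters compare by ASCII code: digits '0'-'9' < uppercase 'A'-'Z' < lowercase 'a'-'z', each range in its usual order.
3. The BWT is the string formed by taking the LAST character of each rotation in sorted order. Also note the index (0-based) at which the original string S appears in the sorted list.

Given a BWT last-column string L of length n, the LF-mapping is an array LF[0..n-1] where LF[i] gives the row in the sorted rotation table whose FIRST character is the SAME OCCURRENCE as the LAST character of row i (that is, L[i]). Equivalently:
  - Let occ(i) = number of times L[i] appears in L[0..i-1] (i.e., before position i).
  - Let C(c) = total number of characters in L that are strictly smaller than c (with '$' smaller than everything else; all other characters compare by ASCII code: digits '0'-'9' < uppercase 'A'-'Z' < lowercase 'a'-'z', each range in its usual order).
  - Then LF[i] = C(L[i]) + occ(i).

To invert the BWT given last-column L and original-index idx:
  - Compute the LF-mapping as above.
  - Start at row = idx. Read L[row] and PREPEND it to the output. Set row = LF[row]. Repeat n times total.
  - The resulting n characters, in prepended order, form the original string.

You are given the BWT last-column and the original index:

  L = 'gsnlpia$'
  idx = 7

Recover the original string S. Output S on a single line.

LF mapping: 2 7 5 4 6 3 1 0
Walk LF starting at row 7, prepending L[row]:
  step 1: row=7, L[7]='$', prepend. Next row=LF[7]=0
  step 2: row=0, L[0]='g', prepend. Next row=LF[0]=2
  step 3: row=2, L[2]='n', prepend. Next row=LF[2]=5
  step 4: row=5, L[5]='i', prepend. Next row=LF[5]=3
  step 5: row=3, L[3]='l', prepend. Next row=LF[3]=4
  step 6: row=4, L[4]='p', prepend. Next row=LF[4]=6
  step 7: row=6, L[6]='a', prepend. Next row=LF[6]=1
  step 8: row=1, L[1]='s', prepend. Next row=LF[1]=7
Reversed output: sapling$

Answer: sapling$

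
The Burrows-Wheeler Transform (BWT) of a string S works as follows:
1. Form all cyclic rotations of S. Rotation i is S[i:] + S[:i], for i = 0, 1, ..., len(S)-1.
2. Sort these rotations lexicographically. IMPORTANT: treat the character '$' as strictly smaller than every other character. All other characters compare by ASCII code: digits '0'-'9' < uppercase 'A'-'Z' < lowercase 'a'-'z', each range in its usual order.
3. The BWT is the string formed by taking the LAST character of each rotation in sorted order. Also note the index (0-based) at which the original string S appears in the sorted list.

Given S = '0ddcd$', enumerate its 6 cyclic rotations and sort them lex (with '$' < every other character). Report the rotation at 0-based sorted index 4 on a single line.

All 6 rotations (rotation i = S[i:]+S[:i]):
  rot[0] = 0ddcd$
  rot[1] = ddcd$0
  rot[2] = dcd$0d
  rot[3] = cd$0dd
  rot[4] = d$0ddc
  rot[5] = $0ddcd
Sorted (with $ < everything):
  sorted[0] = $0ddcd
  sorted[1] = 0ddcd$
  sorted[2] = cd$0dd
  sorted[3] = d$0ddc
  sorted[4] = dcd$0d
  sorted[5] = ddcd$0
sorted[4] = dcd$0d

Answer: dcd$0d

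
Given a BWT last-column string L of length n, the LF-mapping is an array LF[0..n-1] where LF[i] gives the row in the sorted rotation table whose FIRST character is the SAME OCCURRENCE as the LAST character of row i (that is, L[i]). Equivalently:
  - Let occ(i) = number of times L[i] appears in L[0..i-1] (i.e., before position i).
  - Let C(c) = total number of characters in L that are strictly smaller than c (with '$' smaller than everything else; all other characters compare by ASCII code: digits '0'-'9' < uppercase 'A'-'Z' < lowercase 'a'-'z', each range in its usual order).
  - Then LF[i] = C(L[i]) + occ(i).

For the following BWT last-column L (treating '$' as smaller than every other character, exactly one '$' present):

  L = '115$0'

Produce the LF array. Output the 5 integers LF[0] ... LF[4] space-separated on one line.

Answer: 2 3 4 0 1

Derivation:
Char counts: '$':1, '0':1, '1':2, '5':1
C (first-col start): C('$')=0, C('0')=1, C('1')=2, C('5')=4
L[0]='1': occ=0, LF[0]=C('1')+0=2+0=2
L[1]='1': occ=1, LF[1]=C('1')+1=2+1=3
L[2]='5': occ=0, LF[2]=C('5')+0=4+0=4
L[3]='$': occ=0, LF[3]=C('$')+0=0+0=0
L[4]='0': occ=0, LF[4]=C('0')+0=1+0=1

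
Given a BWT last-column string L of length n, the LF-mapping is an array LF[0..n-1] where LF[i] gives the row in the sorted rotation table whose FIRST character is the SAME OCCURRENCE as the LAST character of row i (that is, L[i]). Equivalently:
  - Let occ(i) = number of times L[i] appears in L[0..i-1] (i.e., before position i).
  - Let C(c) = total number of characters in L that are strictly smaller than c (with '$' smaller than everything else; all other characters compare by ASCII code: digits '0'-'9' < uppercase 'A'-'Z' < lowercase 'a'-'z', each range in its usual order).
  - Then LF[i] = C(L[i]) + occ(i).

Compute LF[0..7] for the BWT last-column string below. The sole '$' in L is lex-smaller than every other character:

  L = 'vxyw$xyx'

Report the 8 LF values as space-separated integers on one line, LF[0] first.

Answer: 1 3 6 2 0 4 7 5

Derivation:
Char counts: '$':1, 'v':1, 'w':1, 'x':3, 'y':2
C (first-col start): C('$')=0, C('v')=1, C('w')=2, C('x')=3, C('y')=6
L[0]='v': occ=0, LF[0]=C('v')+0=1+0=1
L[1]='x': occ=0, LF[1]=C('x')+0=3+0=3
L[2]='y': occ=0, LF[2]=C('y')+0=6+0=6
L[3]='w': occ=0, LF[3]=C('w')+0=2+0=2
L[4]='$': occ=0, LF[4]=C('$')+0=0+0=0
L[5]='x': occ=1, LF[5]=C('x')+1=3+1=4
L[6]='y': occ=1, LF[6]=C('y')+1=6+1=7
L[7]='x': occ=2, LF[7]=C('x')+2=3+2=5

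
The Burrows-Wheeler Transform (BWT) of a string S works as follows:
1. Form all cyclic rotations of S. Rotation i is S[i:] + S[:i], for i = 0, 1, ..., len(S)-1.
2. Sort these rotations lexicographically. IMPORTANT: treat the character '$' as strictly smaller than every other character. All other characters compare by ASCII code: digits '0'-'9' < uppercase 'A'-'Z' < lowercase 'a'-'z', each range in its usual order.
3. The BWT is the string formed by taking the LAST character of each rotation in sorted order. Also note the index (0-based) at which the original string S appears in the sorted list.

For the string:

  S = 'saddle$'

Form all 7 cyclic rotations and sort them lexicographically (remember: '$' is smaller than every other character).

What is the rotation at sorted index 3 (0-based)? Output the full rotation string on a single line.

Answer: dle$sad

Derivation:
All 7 rotations (rotation i = S[i:]+S[:i]):
  rot[0] = saddle$
  rot[1] = addle$s
  rot[2] = ddle$sa
  rot[3] = dle$sad
  rot[4] = le$sadd
  rot[5] = e$saddl
  rot[6] = $saddle
Sorted (with $ < everything):
  sorted[0] = $saddle
  sorted[1] = addle$s
  sorted[2] = ddle$sa
  sorted[3] = dle$sad
  sorted[4] = e$saddl
  sorted[5] = le$sadd
  sorted[6] = saddle$
sorted[3] = dle$sad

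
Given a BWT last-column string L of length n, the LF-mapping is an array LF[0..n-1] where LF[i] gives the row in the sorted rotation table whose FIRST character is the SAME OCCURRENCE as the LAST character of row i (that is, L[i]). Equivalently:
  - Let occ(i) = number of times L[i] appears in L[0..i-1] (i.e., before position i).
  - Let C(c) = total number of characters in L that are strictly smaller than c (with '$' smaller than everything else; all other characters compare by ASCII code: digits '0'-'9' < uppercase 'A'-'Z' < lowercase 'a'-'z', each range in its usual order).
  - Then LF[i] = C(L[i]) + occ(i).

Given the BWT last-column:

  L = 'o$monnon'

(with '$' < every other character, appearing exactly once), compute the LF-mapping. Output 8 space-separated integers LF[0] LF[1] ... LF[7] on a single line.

Char counts: '$':1, 'm':1, 'n':3, 'o':3
C (first-col start): C('$')=0, C('m')=1, C('n')=2, C('o')=5
L[0]='o': occ=0, LF[0]=C('o')+0=5+0=5
L[1]='$': occ=0, LF[1]=C('$')+0=0+0=0
L[2]='m': occ=0, LF[2]=C('m')+0=1+0=1
L[3]='o': occ=1, LF[3]=C('o')+1=5+1=6
L[4]='n': occ=0, LF[4]=C('n')+0=2+0=2
L[5]='n': occ=1, LF[5]=C('n')+1=2+1=3
L[6]='o': occ=2, LF[6]=C('o')+2=5+2=7
L[7]='n': occ=2, LF[7]=C('n')+2=2+2=4

Answer: 5 0 1 6 2 3 7 4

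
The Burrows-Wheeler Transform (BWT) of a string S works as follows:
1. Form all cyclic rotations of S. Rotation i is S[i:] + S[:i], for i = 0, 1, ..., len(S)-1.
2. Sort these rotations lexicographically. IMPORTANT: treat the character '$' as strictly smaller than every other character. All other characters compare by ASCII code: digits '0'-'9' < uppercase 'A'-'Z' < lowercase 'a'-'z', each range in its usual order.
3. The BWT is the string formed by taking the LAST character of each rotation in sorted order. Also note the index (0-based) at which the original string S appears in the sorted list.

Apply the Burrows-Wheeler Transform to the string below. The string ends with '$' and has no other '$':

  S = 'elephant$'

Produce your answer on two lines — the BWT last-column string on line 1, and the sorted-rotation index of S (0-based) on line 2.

Answer: th$lpeaen
2

Derivation:
All 9 rotations (rotation i = S[i:]+S[:i]):
  rot[0] = elephant$
  rot[1] = lephant$e
  rot[2] = ephant$el
  rot[3] = phant$ele
  rot[4] = hant$elep
  rot[5] = ant$eleph
  rot[6] = nt$elepha
  rot[7] = t$elephan
  rot[8] = $elephant
Sorted (with $ < everything):
  sorted[0] = $elephant  (last char: 't')
  sorted[1] = ant$eleph  (last char: 'h')
  sorted[2] = elephant$  (last char: '$')
  sorted[3] = ephant$el  (last char: 'l')
  sorted[4] = hant$elep  (last char: 'p')
  sorted[5] = lephant$e  (last char: 'e')
  sorted[6] = nt$elepha  (last char: 'a')
  sorted[7] = phant$ele  (last char: 'e')
  sorted[8] = t$elephan  (last char: 'n')
Last column: th$lpeaen
Original string S is at sorted index 2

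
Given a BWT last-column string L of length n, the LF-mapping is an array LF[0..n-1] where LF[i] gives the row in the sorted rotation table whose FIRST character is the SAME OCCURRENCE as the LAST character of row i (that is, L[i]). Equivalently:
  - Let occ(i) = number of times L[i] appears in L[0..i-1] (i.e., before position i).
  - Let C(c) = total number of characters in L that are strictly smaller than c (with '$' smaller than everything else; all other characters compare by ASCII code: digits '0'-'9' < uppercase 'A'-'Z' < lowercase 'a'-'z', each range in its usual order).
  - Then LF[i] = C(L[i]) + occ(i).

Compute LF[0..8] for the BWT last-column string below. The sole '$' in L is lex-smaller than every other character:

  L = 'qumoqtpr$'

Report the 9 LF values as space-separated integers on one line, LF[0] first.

Char counts: '$':1, 'm':1, 'o':1, 'p':1, 'q':2, 'r':1, 't':1, 'u':1
C (first-col start): C('$')=0, C('m')=1, C('o')=2, C('p')=3, C('q')=4, C('r')=6, C('t')=7, C('u')=8
L[0]='q': occ=0, LF[0]=C('q')+0=4+0=4
L[1]='u': occ=0, LF[1]=C('u')+0=8+0=8
L[2]='m': occ=0, LF[2]=C('m')+0=1+0=1
L[3]='o': occ=0, LF[3]=C('o')+0=2+0=2
L[4]='q': occ=1, LF[4]=C('q')+1=4+1=5
L[5]='t': occ=0, LF[5]=C('t')+0=7+0=7
L[6]='p': occ=0, LF[6]=C('p')+0=3+0=3
L[7]='r': occ=0, LF[7]=C('r')+0=6+0=6
L[8]='$': occ=0, LF[8]=C('$')+0=0+0=0

Answer: 4 8 1 2 5 7 3 6 0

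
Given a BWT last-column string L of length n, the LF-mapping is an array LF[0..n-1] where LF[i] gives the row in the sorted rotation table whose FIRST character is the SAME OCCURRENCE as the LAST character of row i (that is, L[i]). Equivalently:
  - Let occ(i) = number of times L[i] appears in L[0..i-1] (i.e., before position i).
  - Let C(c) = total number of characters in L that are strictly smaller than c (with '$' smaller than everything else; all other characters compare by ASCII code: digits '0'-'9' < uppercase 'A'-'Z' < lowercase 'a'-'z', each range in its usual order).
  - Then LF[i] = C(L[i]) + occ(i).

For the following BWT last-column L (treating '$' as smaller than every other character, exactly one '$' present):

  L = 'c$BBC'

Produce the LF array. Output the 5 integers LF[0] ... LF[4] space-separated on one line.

Answer: 4 0 1 2 3

Derivation:
Char counts: '$':1, 'B':2, 'C':1, 'c':1
C (first-col start): C('$')=0, C('B')=1, C('C')=3, C('c')=4
L[0]='c': occ=0, LF[0]=C('c')+0=4+0=4
L[1]='$': occ=0, LF[1]=C('$')+0=0+0=0
L[2]='B': occ=0, LF[2]=C('B')+0=1+0=1
L[3]='B': occ=1, LF[3]=C('B')+1=1+1=2
L[4]='C': occ=0, LF[4]=C('C')+0=3+0=3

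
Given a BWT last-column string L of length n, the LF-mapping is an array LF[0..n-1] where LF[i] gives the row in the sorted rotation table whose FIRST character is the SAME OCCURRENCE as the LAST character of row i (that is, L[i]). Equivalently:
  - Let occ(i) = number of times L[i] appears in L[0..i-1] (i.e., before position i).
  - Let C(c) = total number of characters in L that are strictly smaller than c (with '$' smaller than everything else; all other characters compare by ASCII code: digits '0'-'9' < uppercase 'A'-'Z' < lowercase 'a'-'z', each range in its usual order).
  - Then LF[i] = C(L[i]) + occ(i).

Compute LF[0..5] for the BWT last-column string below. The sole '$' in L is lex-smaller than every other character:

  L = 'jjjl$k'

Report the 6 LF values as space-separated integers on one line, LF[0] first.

Char counts: '$':1, 'j':3, 'k':1, 'l':1
C (first-col start): C('$')=0, C('j')=1, C('k')=4, C('l')=5
L[0]='j': occ=0, LF[0]=C('j')+0=1+0=1
L[1]='j': occ=1, LF[1]=C('j')+1=1+1=2
L[2]='j': occ=2, LF[2]=C('j')+2=1+2=3
L[3]='l': occ=0, LF[3]=C('l')+0=5+0=5
L[4]='$': occ=0, LF[4]=C('$')+0=0+0=0
L[5]='k': occ=0, LF[5]=C('k')+0=4+0=4

Answer: 1 2 3 5 0 4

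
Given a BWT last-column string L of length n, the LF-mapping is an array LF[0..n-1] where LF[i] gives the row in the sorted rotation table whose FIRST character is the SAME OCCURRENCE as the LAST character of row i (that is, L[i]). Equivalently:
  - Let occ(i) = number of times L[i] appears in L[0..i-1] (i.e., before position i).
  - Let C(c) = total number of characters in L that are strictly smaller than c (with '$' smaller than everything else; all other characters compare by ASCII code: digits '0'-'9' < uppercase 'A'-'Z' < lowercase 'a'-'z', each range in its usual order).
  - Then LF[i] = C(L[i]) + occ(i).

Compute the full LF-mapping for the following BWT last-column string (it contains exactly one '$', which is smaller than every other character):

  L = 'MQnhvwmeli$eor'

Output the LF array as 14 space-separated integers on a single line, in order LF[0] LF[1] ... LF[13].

Char counts: '$':1, 'M':1, 'Q':1, 'e':2, 'h':1, 'i':1, 'l':1, 'm':1, 'n':1, 'o':1, 'r':1, 'v':1, 'w':1
C (first-col start): C('$')=0, C('M')=1, C('Q')=2, C('e')=3, C('h')=5, C('i')=6, C('l')=7, C('m')=8, C('n')=9, C('o')=10, C('r')=11, C('v')=12, C('w')=13
L[0]='M': occ=0, LF[0]=C('M')+0=1+0=1
L[1]='Q': occ=0, LF[1]=C('Q')+0=2+0=2
L[2]='n': occ=0, LF[2]=C('n')+0=9+0=9
L[3]='h': occ=0, LF[3]=C('h')+0=5+0=5
L[4]='v': occ=0, LF[4]=C('v')+0=12+0=12
L[5]='w': occ=0, LF[5]=C('w')+0=13+0=13
L[6]='m': occ=0, LF[6]=C('m')+0=8+0=8
L[7]='e': occ=0, LF[7]=C('e')+0=3+0=3
L[8]='l': occ=0, LF[8]=C('l')+0=7+0=7
L[9]='i': occ=0, LF[9]=C('i')+0=6+0=6
L[10]='$': occ=0, LF[10]=C('$')+0=0+0=0
L[11]='e': occ=1, LF[11]=C('e')+1=3+1=4
L[12]='o': occ=0, LF[12]=C('o')+0=10+0=10
L[13]='r': occ=0, LF[13]=C('r')+0=11+0=11

Answer: 1 2 9 5 12 13 8 3 7 6 0 4 10 11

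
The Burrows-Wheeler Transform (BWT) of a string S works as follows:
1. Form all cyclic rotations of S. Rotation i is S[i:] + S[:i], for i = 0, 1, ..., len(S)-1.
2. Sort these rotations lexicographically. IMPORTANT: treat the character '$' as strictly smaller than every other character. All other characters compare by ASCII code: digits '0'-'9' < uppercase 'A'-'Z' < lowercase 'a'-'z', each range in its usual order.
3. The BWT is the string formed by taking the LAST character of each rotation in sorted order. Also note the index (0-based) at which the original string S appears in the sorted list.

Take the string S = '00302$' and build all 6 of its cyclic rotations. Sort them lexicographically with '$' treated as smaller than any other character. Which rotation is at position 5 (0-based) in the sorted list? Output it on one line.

All 6 rotations (rotation i = S[i:]+S[:i]):
  rot[0] = 00302$
  rot[1] = 0302$0
  rot[2] = 302$00
  rot[3] = 02$003
  rot[4] = 2$0030
  rot[5] = $00302
Sorted (with $ < everything):
  sorted[0] = $00302
  sorted[1] = 00302$
  sorted[2] = 02$003
  sorted[3] = 0302$0
  sorted[4] = 2$0030
  sorted[5] = 302$00
sorted[5] = 302$00

Answer: 302$00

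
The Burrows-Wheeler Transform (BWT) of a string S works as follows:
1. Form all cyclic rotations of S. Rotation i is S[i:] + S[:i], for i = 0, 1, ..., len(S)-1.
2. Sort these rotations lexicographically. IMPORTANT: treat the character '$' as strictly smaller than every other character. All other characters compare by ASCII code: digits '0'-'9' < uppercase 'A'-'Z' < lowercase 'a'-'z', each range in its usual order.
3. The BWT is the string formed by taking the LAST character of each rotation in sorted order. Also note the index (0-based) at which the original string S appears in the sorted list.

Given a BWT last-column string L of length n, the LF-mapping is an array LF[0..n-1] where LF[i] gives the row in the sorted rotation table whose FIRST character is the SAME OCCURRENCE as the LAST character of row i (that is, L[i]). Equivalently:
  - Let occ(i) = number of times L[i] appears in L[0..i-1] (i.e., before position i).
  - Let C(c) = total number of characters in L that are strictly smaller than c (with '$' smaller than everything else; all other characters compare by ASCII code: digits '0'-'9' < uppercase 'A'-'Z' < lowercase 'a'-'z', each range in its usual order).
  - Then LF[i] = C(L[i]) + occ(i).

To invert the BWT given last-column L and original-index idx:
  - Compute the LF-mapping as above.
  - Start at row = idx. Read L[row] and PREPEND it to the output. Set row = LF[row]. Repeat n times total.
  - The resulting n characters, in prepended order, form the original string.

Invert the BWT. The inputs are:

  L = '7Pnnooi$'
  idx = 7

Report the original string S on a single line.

Answer: onionP7$

Derivation:
LF mapping: 1 2 4 5 6 7 3 0
Walk LF starting at row 7, prepending L[row]:
  step 1: row=7, L[7]='$', prepend. Next row=LF[7]=0
  step 2: row=0, L[0]='7', prepend. Next row=LF[0]=1
  step 3: row=1, L[1]='P', prepend. Next row=LF[1]=2
  step 4: row=2, L[2]='n', prepend. Next row=LF[2]=4
  step 5: row=4, L[4]='o', prepend. Next row=LF[4]=6
  step 6: row=6, L[6]='i', prepend. Next row=LF[6]=3
  step 7: row=3, L[3]='n', prepend. Next row=LF[3]=5
  step 8: row=5, L[5]='o', prepend. Next row=LF[5]=7
Reversed output: onionP7$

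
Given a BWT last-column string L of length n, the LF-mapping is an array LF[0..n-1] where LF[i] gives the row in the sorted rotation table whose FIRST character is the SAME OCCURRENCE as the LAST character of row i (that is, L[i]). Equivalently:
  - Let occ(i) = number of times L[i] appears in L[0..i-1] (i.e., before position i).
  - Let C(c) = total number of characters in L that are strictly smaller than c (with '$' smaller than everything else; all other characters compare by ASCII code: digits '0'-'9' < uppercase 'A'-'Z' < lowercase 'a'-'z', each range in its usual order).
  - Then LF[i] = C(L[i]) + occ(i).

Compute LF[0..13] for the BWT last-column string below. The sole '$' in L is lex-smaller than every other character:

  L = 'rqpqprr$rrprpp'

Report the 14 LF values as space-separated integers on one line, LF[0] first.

Char counts: '$':1, 'p':5, 'q':2, 'r':6
C (first-col start): C('$')=0, C('p')=1, C('q')=6, C('r')=8
L[0]='r': occ=0, LF[0]=C('r')+0=8+0=8
L[1]='q': occ=0, LF[1]=C('q')+0=6+0=6
L[2]='p': occ=0, LF[2]=C('p')+0=1+0=1
L[3]='q': occ=1, LF[3]=C('q')+1=6+1=7
L[4]='p': occ=1, LF[4]=C('p')+1=1+1=2
L[5]='r': occ=1, LF[5]=C('r')+1=8+1=9
L[6]='r': occ=2, LF[6]=C('r')+2=8+2=10
L[7]='$': occ=0, LF[7]=C('$')+0=0+0=0
L[8]='r': occ=3, LF[8]=C('r')+3=8+3=11
L[9]='r': occ=4, LF[9]=C('r')+4=8+4=12
L[10]='p': occ=2, LF[10]=C('p')+2=1+2=3
L[11]='r': occ=5, LF[11]=C('r')+5=8+5=13
L[12]='p': occ=3, LF[12]=C('p')+3=1+3=4
L[13]='p': occ=4, LF[13]=C('p')+4=1+4=5

Answer: 8 6 1 7 2 9 10 0 11 12 3 13 4 5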